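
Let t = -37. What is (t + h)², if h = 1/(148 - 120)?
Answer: 1071225/784 ≈ 1366.4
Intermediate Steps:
h = 1/28 ≈ 0.035714
(t + h)² = (-37 + 1/28)² = (-1035/28)² = 1071225/784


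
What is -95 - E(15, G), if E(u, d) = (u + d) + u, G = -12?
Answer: -113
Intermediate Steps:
E(u, d) = d + 2*u (E(u, d) = (d + u) + u = d + 2*u)
-95 - E(15, G) = -95 - (-12 + 2*15) = -95 - (-12 + 30) = -95 - 1*18 = -95 - 18 = -113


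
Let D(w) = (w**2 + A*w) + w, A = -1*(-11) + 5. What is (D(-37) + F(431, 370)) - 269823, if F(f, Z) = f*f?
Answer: -83322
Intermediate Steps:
A = 16 (A = 11 + 5 = 16)
F(f, Z) = f**2
D(w) = w**2 + 17*w (D(w) = (w**2 + 16*w) + w = w**2 + 17*w)
(D(-37) + F(431, 370)) - 269823 = (-37*(17 - 37) + 431**2) - 269823 = (-37*(-20) + 185761) - 269823 = (740 + 185761) - 269823 = 186501 - 269823 = -83322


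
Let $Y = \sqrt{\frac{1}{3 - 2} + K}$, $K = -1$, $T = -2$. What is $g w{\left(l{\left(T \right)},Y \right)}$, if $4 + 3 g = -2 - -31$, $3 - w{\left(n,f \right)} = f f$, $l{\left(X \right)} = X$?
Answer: $25$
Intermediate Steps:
$Y = 0$ ($Y = \sqrt{\frac{1}{3 - 2} - 1} = \sqrt{1^{-1} - 1} = \sqrt{1 - 1} = \sqrt{0} = 0$)
$w{\left(n,f \right)} = 3 - f^{2}$ ($w{\left(n,f \right)} = 3 - f f = 3 - f^{2}$)
$g = \frac{25}{3}$ ($g = - \frac{4}{3} + \frac{-2 - -31}{3} = - \frac{4}{3} + \frac{-2 + 31}{3} = - \frac{4}{3} + \frac{1}{3} \cdot 29 = - \frac{4}{3} + \frac{29}{3} = \frac{25}{3} \approx 8.3333$)
$g w{\left(l{\left(T \right)},Y \right)} = \frac{25 \left(3 - 0^{2}\right)}{3} = \frac{25 \left(3 - 0\right)}{3} = \frac{25 \left(3 + 0\right)}{3} = \frac{25}{3} \cdot 3 = 25$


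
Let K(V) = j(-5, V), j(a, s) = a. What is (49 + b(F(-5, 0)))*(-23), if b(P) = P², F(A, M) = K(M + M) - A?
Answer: -1127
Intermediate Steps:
K(V) = -5
F(A, M) = -5 - A
(49 + b(F(-5, 0)))*(-23) = (49 + (-5 - 1*(-5))²)*(-23) = (49 + (-5 + 5)²)*(-23) = (49 + 0²)*(-23) = (49 + 0)*(-23) = 49*(-23) = -1127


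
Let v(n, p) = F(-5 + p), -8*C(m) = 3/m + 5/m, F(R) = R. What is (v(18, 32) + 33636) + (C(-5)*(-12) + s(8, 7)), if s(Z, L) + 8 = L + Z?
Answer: 168338/5 ≈ 33668.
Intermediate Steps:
C(m) = -1/m (C(m) = -(3/m + 5/m)/8 = -1/m)
v(n, p) = -5 + p
s(Z, L) = -8 + L + Z (s(Z, L) = -8 + (L + Z) = -8 + L + Z)
(v(18, 32) + 33636) + (C(-5)*(-12) + s(8, 7)) = ((-5 + 32) + 33636) + (-1/(-5)*(-12) + (-8 + 7 + 8)) = (27 + 33636) + (-1*(-⅕)*(-12) + 7) = 33663 + ((⅕)*(-12) + 7) = 33663 + (-12/5 + 7) = 33663 + 23/5 = 168338/5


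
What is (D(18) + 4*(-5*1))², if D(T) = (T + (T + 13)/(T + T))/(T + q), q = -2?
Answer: 117527281/331776 ≈ 354.24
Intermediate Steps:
D(T) = (T + (13 + T)/(2*T))/(-2 + T) (D(T) = (T + (T + 13)/(T + T))/(T - 2) = (T + (13 + T)/((2*T)))/(-2 + T) = (T + (13 + T)*(1/(2*T)))/(-2 + T) = (T + (13 + T)/(2*T))/(-2 + T))
(D(18) + 4*(-5*1))² = ((½)*(13 + 18 + 2*18²)/(18*(-2 + 18)) + 4*(-5*1))² = ((½)*(1/18)*(13 + 18 + 2*324)/16 + 4*(-5))² = ((½)*(1/18)*(1/16)*(13 + 18 + 648) - 20)² = ((½)*(1/18)*(1/16)*679 - 20)² = (679/576 - 20)² = (-10841/576)² = 117527281/331776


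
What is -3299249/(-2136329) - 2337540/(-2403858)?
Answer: 2154113432217/855905259547 ≈ 2.5168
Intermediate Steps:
-3299249/(-2136329) - 2337540/(-2403858) = -3299249*(-1/2136329) - 2337540*(-1/2403858) = 3299249/2136329 + 389590/400643 = 2154113432217/855905259547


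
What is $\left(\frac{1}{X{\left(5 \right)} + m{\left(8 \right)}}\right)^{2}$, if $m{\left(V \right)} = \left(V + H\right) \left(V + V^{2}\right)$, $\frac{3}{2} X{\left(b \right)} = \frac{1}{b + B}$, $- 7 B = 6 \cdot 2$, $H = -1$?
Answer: $\frac{4761}{1210344100} \approx 3.9336 \cdot 10^{-6}$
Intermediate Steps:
$B = - \frac{12}{7}$ ($B = - \frac{6 \cdot 2}{7} = \left(- \frac{1}{7}\right) 12 = - \frac{12}{7} \approx -1.7143$)
$X{\left(b \right)} = \frac{2}{3 \left(- \frac{12}{7} + b\right)}$ ($X{\left(b \right)} = \frac{2}{3 \left(b - \frac{12}{7}\right)} = \frac{2}{3 \left(- \frac{12}{7} + b\right)}$)
$m{\left(V \right)} = \left(-1 + V\right) \left(V + V^{2}\right)$ ($m{\left(V \right)} = \left(V - 1\right) \left(V + V^{2}\right) = \left(-1 + V\right) \left(V + V^{2}\right)$)
$\left(\frac{1}{X{\left(5 \right)} + m{\left(8 \right)}}\right)^{2} = \left(\frac{1}{\frac{14}{3 \left(-12 + 7 \cdot 5\right)} + \left(8^{3} - 8\right)}\right)^{2} = \left(\frac{1}{\frac{14}{3 \left(-12 + 35\right)} + \left(512 - 8\right)}\right)^{2} = \left(\frac{1}{\frac{14}{3 \cdot 23} + 504}\right)^{2} = \left(\frac{1}{\frac{14}{3} \cdot \frac{1}{23} + 504}\right)^{2} = \left(\frac{1}{\frac{14}{69} + 504}\right)^{2} = \left(\frac{1}{\frac{34790}{69}}\right)^{2} = \left(\frac{69}{34790}\right)^{2} = \frac{4761}{1210344100}$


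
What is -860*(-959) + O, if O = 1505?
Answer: 826245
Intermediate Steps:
-860*(-959) + O = -860*(-959) + 1505 = 824740 + 1505 = 826245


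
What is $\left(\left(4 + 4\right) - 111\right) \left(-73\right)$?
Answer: $7519$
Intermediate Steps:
$\left(\left(4 + 4\right) - 111\right) \left(-73\right) = \left(8 - 111\right) \left(-73\right) = \left(-103\right) \left(-73\right) = 7519$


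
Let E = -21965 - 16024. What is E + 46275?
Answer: 8286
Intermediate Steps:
E = -37989
E + 46275 = -37989 + 46275 = 8286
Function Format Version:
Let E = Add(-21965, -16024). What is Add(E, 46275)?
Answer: 8286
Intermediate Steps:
E = -37989
Add(E, 46275) = Add(-37989, 46275) = 8286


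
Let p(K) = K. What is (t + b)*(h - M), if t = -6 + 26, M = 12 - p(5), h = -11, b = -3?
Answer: -306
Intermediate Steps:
M = 7 (M = 12 - 1*5 = 12 - 5 = 7)
t = 20
(t + b)*(h - M) = (20 - 3)*(-11 - 1*7) = 17*(-11 - 7) = 17*(-18) = -306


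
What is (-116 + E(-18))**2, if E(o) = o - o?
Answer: 13456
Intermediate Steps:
E(o) = 0
(-116 + E(-18))**2 = (-116 + 0)**2 = (-116)**2 = 13456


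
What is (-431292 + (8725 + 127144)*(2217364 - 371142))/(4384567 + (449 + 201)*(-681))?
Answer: 250843905626/3941917 ≈ 63635.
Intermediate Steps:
(-431292 + (8725 + 127144)*(2217364 - 371142))/(4384567 + (449 + 201)*(-681)) = (-431292 + 135869*1846222)/(4384567 + 650*(-681)) = (-431292 + 250844336918)/(4384567 - 442650) = 250843905626/3941917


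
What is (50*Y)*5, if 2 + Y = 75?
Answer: 18250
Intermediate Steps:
Y = 73 (Y = -2 + 75 = 73)
(50*Y)*5 = (50*73)*5 = 3650*5 = 18250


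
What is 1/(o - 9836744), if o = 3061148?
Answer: -1/6775596 ≈ -1.4759e-7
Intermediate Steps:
1/(o - 9836744) = 1/(3061148 - 9836744) = 1/(-6775596) = -1/6775596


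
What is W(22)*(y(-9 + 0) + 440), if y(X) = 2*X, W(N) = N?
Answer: 9284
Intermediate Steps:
W(22)*(y(-9 + 0) + 440) = 22*(2*(-9 + 0) + 440) = 22*(2*(-9) + 440) = 22*(-18 + 440) = 22*422 = 9284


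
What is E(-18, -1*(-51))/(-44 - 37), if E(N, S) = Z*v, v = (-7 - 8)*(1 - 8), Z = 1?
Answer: -35/27 ≈ -1.2963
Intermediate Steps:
v = 105 (v = -15*(-7) = 105)
E(N, S) = 105 (E(N, S) = 1*105 = 105)
E(-18, -1*(-51))/(-44 - 37) = 105/(-44 - 37) = 105/(-81) = -1/81*105 = -35/27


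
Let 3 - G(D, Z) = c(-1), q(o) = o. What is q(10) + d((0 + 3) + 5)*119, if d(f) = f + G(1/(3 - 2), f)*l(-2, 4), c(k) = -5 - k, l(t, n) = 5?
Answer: 5127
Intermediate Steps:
G(D, Z) = 7 (G(D, Z) = 3 - (-5 - 1*(-1)) = 3 - (-5 + 1) = 3 - 1*(-4) = 3 + 4 = 7)
d(f) = 35 + f (d(f) = f + 7*5 = f + 35 = 35 + f)
q(10) + d((0 + 3) + 5)*119 = 10 + (35 + ((0 + 3) + 5))*119 = 10 + (35 + (3 + 5))*119 = 10 + (35 + 8)*119 = 10 + 43*119 = 10 + 5117 = 5127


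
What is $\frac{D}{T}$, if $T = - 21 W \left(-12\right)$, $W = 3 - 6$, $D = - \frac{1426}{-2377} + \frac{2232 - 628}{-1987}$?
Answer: $\frac{489623}{1785331422} \approx 0.00027425$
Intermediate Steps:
$D = - \frac{979246}{4723099}$ ($D = \left(-1426\right) \left(- \frac{1}{2377}\right) + \left(2232 - 628\right) \left(- \frac{1}{1987}\right) = \frac{1426}{2377} + 1604 \left(- \frac{1}{1987}\right) = \frac{1426}{2377} - \frac{1604}{1987} = - \frac{979246}{4723099} \approx -0.20733$)
$W = -3$
$T = -756$ ($T = \left(-21\right) \left(-3\right) \left(-12\right) = 63 \left(-12\right) = -756$)
$\frac{D}{T} = - \frac{979246}{4723099 \left(-756\right)} = \left(- \frac{979246}{4723099}\right) \left(- \frac{1}{756}\right) = \frac{489623}{1785331422}$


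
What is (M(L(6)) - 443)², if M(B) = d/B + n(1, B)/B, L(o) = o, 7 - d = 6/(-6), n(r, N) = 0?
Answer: 1755625/9 ≈ 1.9507e+5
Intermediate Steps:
d = 8 (d = 7 - 6/(-6) = 7 - 6*(-1)/6 = 7 - 1*(-1) = 7 + 1 = 8)
M(B) = 8/B (M(B) = 8/B + 0/B = 8/B + 0 = 8/B)
(M(L(6)) - 443)² = (8/6 - 443)² = (8*(⅙) - 443)² = (4/3 - 443)² = (-1325/3)² = 1755625/9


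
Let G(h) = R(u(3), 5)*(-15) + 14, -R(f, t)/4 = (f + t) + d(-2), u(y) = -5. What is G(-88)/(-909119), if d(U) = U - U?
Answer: -14/909119 ≈ -1.5400e-5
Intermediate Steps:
d(U) = 0
R(f, t) = -4*f - 4*t (R(f, t) = -4*((f + t) + 0) = -4*(f + t) = -4*f - 4*t)
G(h) = 14 (G(h) = (-4*(-5) - 4*5)*(-15) + 14 = (20 - 20)*(-15) + 14 = 0*(-15) + 14 = 0 + 14 = 14)
G(-88)/(-909119) = 14/(-909119) = 14*(-1/909119) = -14/909119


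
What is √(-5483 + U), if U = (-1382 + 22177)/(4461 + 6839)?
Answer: I*√6998892865/1130 ≈ 74.035*I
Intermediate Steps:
U = 4159/2260 (U = 20795/11300 = 20795*(1/11300) = 4159/2260 ≈ 1.8403)
√(-5483 + U) = √(-5483 + 4159/2260) = √(-12387421/2260) = I*√6998892865/1130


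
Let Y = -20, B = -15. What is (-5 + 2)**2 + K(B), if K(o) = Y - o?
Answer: 4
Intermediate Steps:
K(o) = -20 - o
(-5 + 2)**2 + K(B) = (-5 + 2)**2 + (-20 - 1*(-15)) = (-3)**2 + (-20 + 15) = 9 - 5 = 4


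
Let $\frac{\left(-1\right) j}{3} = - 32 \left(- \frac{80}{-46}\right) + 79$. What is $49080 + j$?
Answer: $\frac{1127229}{23} \approx 49010.0$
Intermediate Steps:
$j = - \frac{1611}{23}$ ($j = - 3 \left(- 32 \left(- \frac{80}{-46}\right) + 79\right) = - 3 \left(- 32 \left(\left(-80\right) \left(- \frac{1}{46}\right)\right) + 79\right) = - 3 \left(\left(-32\right) \frac{40}{23} + 79\right) = - 3 \left(- \frac{1280}{23} + 79\right) = \left(-3\right) \frac{537}{23} = - \frac{1611}{23} \approx -70.043$)
$49080 + j = 49080 - \frac{1611}{23} = \frac{1127229}{23}$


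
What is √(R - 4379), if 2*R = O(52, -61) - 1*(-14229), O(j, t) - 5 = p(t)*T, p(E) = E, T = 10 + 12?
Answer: √2067 ≈ 45.464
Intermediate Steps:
T = 22
O(j, t) = 5 + 22*t (O(j, t) = 5 + t*22 = 5 + 22*t)
R = 6446 (R = ((5 + 22*(-61)) - 1*(-14229))/2 = ((5 - 1342) + 14229)/2 = (-1337 + 14229)/2 = (½)*12892 = 6446)
√(R - 4379) = √(6446 - 4379) = √2067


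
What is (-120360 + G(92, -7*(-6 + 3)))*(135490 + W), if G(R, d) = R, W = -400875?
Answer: 31917323180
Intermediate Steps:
(-120360 + G(92, -7*(-6 + 3)))*(135490 + W) = (-120360 + 92)*(135490 - 400875) = -120268*(-265385) = 31917323180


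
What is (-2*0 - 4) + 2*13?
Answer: 22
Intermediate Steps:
(-2*0 - 4) + 2*13 = (0 - 4) + 26 = -4 + 26 = 22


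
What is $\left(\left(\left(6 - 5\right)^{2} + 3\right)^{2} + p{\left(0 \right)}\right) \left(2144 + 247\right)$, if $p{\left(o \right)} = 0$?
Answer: $38256$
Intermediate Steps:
$\left(\left(\left(6 - 5\right)^{2} + 3\right)^{2} + p{\left(0 \right)}\right) \left(2144 + 247\right) = \left(\left(\left(6 - 5\right)^{2} + 3\right)^{2} + 0\right) \left(2144 + 247\right) = \left(\left(1^{2} + 3\right)^{2} + 0\right) 2391 = \left(\left(1 + 3\right)^{2} + 0\right) 2391 = \left(4^{2} + 0\right) 2391 = \left(16 + 0\right) 2391 = 16 \cdot 2391 = 38256$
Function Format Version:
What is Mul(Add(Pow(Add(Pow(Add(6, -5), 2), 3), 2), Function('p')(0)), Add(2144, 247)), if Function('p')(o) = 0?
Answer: 38256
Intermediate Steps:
Mul(Add(Pow(Add(Pow(Add(6, -5), 2), 3), 2), Function('p')(0)), Add(2144, 247)) = Mul(Add(Pow(Add(Pow(Add(6, -5), 2), 3), 2), 0), Add(2144, 247)) = Mul(Add(Pow(Add(Pow(1, 2), 3), 2), 0), 2391) = Mul(Add(Pow(Add(1, 3), 2), 0), 2391) = Mul(Add(Pow(4, 2), 0), 2391) = Mul(Add(16, 0), 2391) = Mul(16, 2391) = 38256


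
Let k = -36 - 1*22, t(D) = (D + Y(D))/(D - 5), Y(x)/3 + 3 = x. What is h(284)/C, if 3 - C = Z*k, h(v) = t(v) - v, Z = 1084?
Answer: -78109/17542125 ≈ -0.0044527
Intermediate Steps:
Y(x) = -9 + 3*x
t(D) = (-9 + 4*D)/(-5 + D) (t(D) = (D + (-9 + 3*D))/(D - 5) = (-9 + 4*D)/(-5 + D))
k = -58 (k = -36 - 22 = -58)
h(v) = -v + (-9 + 4*v)/(-5 + v) (h(v) = (-9 + 4*v)/(-5 + v) - v = -v + (-9 + 4*v)/(-5 + v))
C = 62875 (C = 3 - 1084*(-58) = 3 - 1*(-62872) = 3 + 62872 = 62875)
h(284)/C = ((-9 - 1*284² + 9*284)/(-5 + 284))/62875 = ((-9 - 1*80656 + 2556)/279)*(1/62875) = ((-9 - 80656 + 2556)/279)*(1/62875) = ((1/279)*(-78109))*(1/62875) = -78109/279*1/62875 = -78109/17542125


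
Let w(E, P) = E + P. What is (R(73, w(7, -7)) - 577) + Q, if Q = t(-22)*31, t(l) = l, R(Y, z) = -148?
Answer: -1407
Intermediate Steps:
Q = -682 (Q = -22*31 = -682)
(R(73, w(7, -7)) - 577) + Q = (-148 - 577) - 682 = -725 - 682 = -1407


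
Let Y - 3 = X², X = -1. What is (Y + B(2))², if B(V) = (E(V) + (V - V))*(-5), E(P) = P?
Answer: 36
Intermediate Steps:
B(V) = -5*V (B(V) = (V + (V - V))*(-5) = (V + 0)*(-5) = V*(-5) = -5*V)
Y = 4 (Y = 3 + (-1)² = 3 + 1 = 4)
(Y + B(2))² = (4 - 5*2)² = (4 - 10)² = (-6)² = 36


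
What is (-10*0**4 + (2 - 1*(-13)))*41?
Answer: 615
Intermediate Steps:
(-10*0**4 + (2 - 1*(-13)))*41 = (-10*0 + (2 + 13))*41 = (0 + 15)*41 = 15*41 = 615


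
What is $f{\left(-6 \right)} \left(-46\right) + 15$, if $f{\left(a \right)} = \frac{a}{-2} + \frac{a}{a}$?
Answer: $-169$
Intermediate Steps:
$f{\left(a \right)} = 1 - \frac{a}{2}$ ($f{\left(a \right)} = a \left(- \frac{1}{2}\right) + 1 = - \frac{a}{2} + 1 = 1 - \frac{a}{2}$)
$f{\left(-6 \right)} \left(-46\right) + 15 = \left(1 - -3\right) \left(-46\right) + 15 = \left(1 + 3\right) \left(-46\right) + 15 = 4 \left(-46\right) + 15 = -184 + 15 = -169$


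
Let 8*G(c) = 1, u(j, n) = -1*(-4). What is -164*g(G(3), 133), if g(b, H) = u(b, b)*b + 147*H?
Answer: -3206446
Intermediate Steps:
u(j, n) = 4
G(c) = ⅛ (G(c) = (⅛)*1 = ⅛)
g(b, H) = 4*b + 147*H
-164*g(G(3), 133) = -164*(4*(⅛) + 147*133) = -164*(½ + 19551) = -164*39103/2 = -3206446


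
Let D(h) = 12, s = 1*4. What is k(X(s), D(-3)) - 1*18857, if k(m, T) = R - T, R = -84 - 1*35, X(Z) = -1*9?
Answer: -18988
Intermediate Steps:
s = 4
X(Z) = -9
R = -119 (R = -84 - 35 = -119)
k(m, T) = -119 - T
k(X(s), D(-3)) - 1*18857 = (-119 - 1*12) - 1*18857 = (-119 - 12) - 18857 = -131 - 18857 = -18988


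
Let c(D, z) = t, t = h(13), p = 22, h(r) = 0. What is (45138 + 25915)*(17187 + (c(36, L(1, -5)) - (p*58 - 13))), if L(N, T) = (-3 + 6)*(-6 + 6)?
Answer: 1131447972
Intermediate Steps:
t = 0
L(N, T) = 0 (L(N, T) = 3*0 = 0)
c(D, z) = 0
(45138 + 25915)*(17187 + (c(36, L(1, -5)) - (p*58 - 13))) = (45138 + 25915)*(17187 + (0 - (22*58 - 13))) = 71053*(17187 + (0 - (1276 - 13))) = 71053*(17187 + (0 - 1*1263)) = 71053*(17187 + (0 - 1263)) = 71053*(17187 - 1263) = 71053*15924 = 1131447972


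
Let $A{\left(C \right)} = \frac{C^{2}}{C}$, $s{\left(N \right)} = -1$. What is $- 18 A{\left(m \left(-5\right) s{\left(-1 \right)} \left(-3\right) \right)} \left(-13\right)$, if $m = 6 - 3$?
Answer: $-10530$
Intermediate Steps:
$m = 3$
$A{\left(C \right)} = C$
$- 18 A{\left(m \left(-5\right) s{\left(-1 \right)} \left(-3\right) \right)} \left(-13\right) = - 18 \cdot 3 \left(-5\right) \left(\left(-1\right) \left(-3\right)\right) \left(-13\right) = - 18 \left(\left(-15\right) 3\right) \left(-13\right) = \left(-18\right) \left(-45\right) \left(-13\right) = 810 \left(-13\right) = -10530$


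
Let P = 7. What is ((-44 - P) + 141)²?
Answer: 8100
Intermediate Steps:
((-44 - P) + 141)² = ((-44 - 1*7) + 141)² = ((-44 - 7) + 141)² = (-51 + 141)² = 90² = 8100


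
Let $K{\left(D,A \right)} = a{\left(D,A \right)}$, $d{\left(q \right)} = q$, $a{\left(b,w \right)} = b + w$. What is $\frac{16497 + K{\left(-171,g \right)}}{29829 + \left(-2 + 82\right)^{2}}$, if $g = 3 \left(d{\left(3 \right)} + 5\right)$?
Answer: $\frac{16350}{36229} \approx 0.4513$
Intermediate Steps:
$g = 24$ ($g = 3 \left(3 + 5\right) = 3 \cdot 8 = 24$)
$K{\left(D,A \right)} = A + D$ ($K{\left(D,A \right)} = D + A = A + D$)
$\frac{16497 + K{\left(-171,g \right)}}{29829 + \left(-2 + 82\right)^{2}} = \frac{16497 + \left(24 - 171\right)}{29829 + \left(-2 + 82\right)^{2}} = \frac{16497 - 147}{29829 + 80^{2}} = \frac{16350}{29829 + 6400} = \frac{16350}{36229}$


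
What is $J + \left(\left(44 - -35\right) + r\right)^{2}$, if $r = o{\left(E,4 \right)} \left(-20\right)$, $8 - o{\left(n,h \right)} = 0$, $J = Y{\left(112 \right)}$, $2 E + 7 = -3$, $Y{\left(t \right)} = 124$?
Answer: $6685$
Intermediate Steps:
$E = -5$ ($E = - \frac{7}{2} + \frac{1}{2} \left(-3\right) = - \frac{7}{2} - \frac{3}{2} = -5$)
$J = 124$
$o{\left(n,h \right)} = 8$ ($o{\left(n,h \right)} = 8 - 0 = 8 + 0 = 8$)
$r = -160$ ($r = 8 \left(-20\right) = -160$)
$J + \left(\left(44 - -35\right) + r\right)^{2} = 124 + \left(\left(44 - -35\right) - 160\right)^{2} = 124 + \left(\left(44 + 35\right) - 160\right)^{2} = 124 + \left(79 - 160\right)^{2} = 124 + \left(-81\right)^{2} = 124 + 6561 = 6685$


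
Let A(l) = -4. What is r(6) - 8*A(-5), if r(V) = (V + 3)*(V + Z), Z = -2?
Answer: 68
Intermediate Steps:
r(V) = (-2 + V)*(3 + V) (r(V) = (V + 3)*(V - 2) = (3 + V)*(-2 + V) = (-2 + V)*(3 + V))
r(6) - 8*A(-5) = (-6 + 6 + 6²) - 8*(-4) = (-6 + 6 + 36) + 32 = 36 + 32 = 68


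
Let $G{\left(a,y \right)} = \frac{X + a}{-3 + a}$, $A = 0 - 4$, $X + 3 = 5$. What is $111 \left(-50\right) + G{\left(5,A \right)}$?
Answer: $- \frac{11093}{2} \approx -5546.5$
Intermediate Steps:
$X = 2$ ($X = -3 + 5 = 2$)
$A = -4$ ($A = 0 - 4 = -4$)
$G{\left(a,y \right)} = \frac{2 + a}{-3 + a}$
$111 \left(-50\right) + G{\left(5,A \right)} = 111 \left(-50\right) + \frac{2 + 5}{-3 + 5} = -5550 + \frac{1}{2} \cdot 7 = -5550 + \frac{7}{2} = - \frac{11093}{2}$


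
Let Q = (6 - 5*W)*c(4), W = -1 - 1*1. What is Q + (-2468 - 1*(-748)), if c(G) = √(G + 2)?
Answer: -1720 + 16*√6 ≈ -1680.8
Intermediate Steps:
W = -2 (W = -1 - 1 = -2)
c(G) = √(2 + G)
Q = 16*√6 (Q = (6 - 5*(-2))*√(2 + 4) = (6 + 10)*√6 = 16*√6 ≈ 39.192)
Q + (-2468 - 1*(-748)) = 16*√6 + (-2468 - 1*(-748)) = 16*√6 + (-2468 + 748) = 16*√6 - 1720 = -1720 + 16*√6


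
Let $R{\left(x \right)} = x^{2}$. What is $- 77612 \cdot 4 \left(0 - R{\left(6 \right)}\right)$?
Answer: $11176128$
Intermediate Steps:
$- 77612 \cdot 4 \left(0 - R{\left(6 \right)}\right) = - 77612 \cdot 4 \left(0 - 6^{2}\right) = - 77612 \cdot 4 \left(0 - 36\right) = - 77612 \cdot 4 \left(-36\right) = \left(-77612\right) \left(-144\right) = 11176128$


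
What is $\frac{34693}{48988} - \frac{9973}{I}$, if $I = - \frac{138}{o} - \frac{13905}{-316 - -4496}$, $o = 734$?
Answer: $\frac{149932659534611}{52824299268} \approx 2838.3$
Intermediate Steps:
$I = - \frac{1078311}{306812}$ ($I = - \frac{138}{734} - \frac{13905}{-316 - -4496} = \left(-138\right) \frac{1}{734} - \frac{13905}{-316 + 4496} = - \frac{69}{367} - \frac{13905}{4180} = - \frac{69}{367} - \frac{2781}{836} = - \frac{1078311}{306812} \approx -3.5146$)
$\frac{34693}{48988} - \frac{9973}{I} = \frac{34693}{48988} - \frac{9973}{- \frac{1078311}{306812}} = 34693 \cdot \frac{1}{48988} - - \frac{3059836076}{1078311} = \frac{34693}{48988} + \frac{3059836076}{1078311} = \frac{149932659534611}{52824299268}$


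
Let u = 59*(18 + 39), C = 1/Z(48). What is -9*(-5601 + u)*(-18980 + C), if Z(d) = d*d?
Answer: -48933779361/128 ≈ -3.8230e+8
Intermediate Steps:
Z(d) = d²
C = 1/2304 (C = 1/(48²) = 1/2304 ≈ 0.00043403)
u = 3363 (u = 59*57 = 3363)
-9*(-5601 + u)*(-18980 + C) = -9*(-5601 + 3363)*(-18980 + 1/2304) = -(-20142)*(-43729919)/2304 = -9*16311259787/384 = -48933779361/128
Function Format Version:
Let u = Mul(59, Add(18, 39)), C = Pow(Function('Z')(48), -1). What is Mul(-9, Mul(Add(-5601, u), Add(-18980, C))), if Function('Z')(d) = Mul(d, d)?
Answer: Rational(-48933779361, 128) ≈ -3.8230e+8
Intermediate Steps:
Function('Z')(d) = Pow(d, 2)
C = Rational(1, 2304) (C = Pow(Pow(48, 2), -1) = Pow(2304, -1) = Rational(1, 2304) ≈ 0.00043403)
u = 3363 (u = Mul(59, 57) = 3363)
Mul(-9, Mul(Add(-5601, u), Add(-18980, C))) = Mul(-9, Mul(Add(-5601, 3363), Add(-18980, Rational(1, 2304)))) = Mul(-9, Mul(-2238, Rational(-43729919, 2304))) = Mul(-9, Rational(16311259787, 384)) = Rational(-48933779361, 128)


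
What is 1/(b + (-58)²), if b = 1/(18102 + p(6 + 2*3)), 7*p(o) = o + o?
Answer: 126738/426346639 ≈ 0.00029727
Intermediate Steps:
p(o) = 2*o/7 (p(o) = (o + o)/7 = (2*o)/7 = 2*o/7)
b = 7/126738 (b = 1/(18102 + 2*(6 + 2*3)/7) = 1/(18102 + 2*(6 + 6)/7) = 1/(18102 + (2/7)*12) = 1/(18102 + 24/7) = 1/(126738/7) = 7/126738 ≈ 5.5232e-5)
1/(b + (-58)²) = 1/(7/126738 + (-58)²) = 1/(7/126738 + 3364) = 1/(426346639/126738) = 126738/426346639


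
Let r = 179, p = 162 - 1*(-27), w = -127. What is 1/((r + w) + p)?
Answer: 1/241 ≈ 0.0041494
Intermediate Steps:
p = 189 (p = 162 + 27 = 189)
1/((r + w) + p) = 1/((179 - 127) + 189) = 1/(52 + 189) = 1/241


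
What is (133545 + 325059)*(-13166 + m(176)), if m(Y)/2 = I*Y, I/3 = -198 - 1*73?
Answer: -137279438568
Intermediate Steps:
I = -813 (I = 3*(-198 - 1*73) = 3*(-198 - 73) = 3*(-271) = -813)
m(Y) = -1626*Y (m(Y) = 2*(-813*Y) = -1626*Y)
(133545 + 325059)*(-13166 + m(176)) = (133545 + 325059)*(-13166 - 1626*176) = 458604*(-13166 - 286176) = 458604*(-299342) = -137279438568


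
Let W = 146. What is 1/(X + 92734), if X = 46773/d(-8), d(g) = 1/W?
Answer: 1/6921592 ≈ 1.4448e-7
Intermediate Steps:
d(g) = 1/146
X = 6828858 (X = 46773/(1/146) = 46773*146 = 6828858)
1/(X + 92734) = 1/(6828858 + 92734) = 1/6921592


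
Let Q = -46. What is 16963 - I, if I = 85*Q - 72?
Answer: 20945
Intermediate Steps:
I = -3982 (I = 85*(-46) - 72 = -3910 - 72 = -3982)
16963 - I = 16963 - 1*(-3982) = 16963 + 3982 = 20945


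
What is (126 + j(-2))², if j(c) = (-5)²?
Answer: 22801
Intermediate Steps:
j(c) = 25
(126 + j(-2))² = (126 + 25)² = 151² = 22801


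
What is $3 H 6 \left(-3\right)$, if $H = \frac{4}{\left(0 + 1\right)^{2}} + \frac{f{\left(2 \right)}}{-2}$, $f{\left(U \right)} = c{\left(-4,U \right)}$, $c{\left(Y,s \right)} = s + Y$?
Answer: $-270$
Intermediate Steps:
$c{\left(Y,s \right)} = Y + s$
$f{\left(U \right)} = -4 + U$
$H = 5$ ($H = \frac{4}{\left(0 + 1\right)^{2}} + \frac{-4 + 2}{-2} = \frac{4}{1^{2}} - -1 = \frac{4}{1} + 1 = 4 \cdot 1 + 1 = 4 + 1 = 5$)
$3 H 6 \left(-3\right) = 3 \cdot 5 \cdot 6 \left(-3\right) = 15 \left(-18\right) = -270$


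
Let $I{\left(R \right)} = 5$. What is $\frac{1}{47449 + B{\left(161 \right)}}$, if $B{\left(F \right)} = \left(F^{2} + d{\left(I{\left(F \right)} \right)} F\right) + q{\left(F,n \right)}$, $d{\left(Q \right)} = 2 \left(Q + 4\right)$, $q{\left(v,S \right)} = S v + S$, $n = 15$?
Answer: $\frac{1}{78698} \approx 1.2707 \cdot 10^{-5}$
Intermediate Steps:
$q{\left(v,S \right)} = S + S v$
$d{\left(Q \right)} = 8 + 2 Q$ ($d{\left(Q \right)} = 2 \left(4 + Q\right) = 8 + 2 Q$)
$B{\left(F \right)} = 15 + F^{2} + 33 F$ ($B{\left(F \right)} = \left(F^{2} + \left(8 + 2 \cdot 5\right) F\right) + 15 \left(1 + F\right) = \left(F^{2} + \left(8 + 10\right) F\right) + \left(15 + 15 F\right) = \left(F^{2} + 18 F\right) + \left(15 + 15 F\right) = 15 + F^{2} + 33 F$)
$\frac{1}{47449 + B{\left(161 \right)}} = \frac{1}{47449 + \left(15 + 161^{2} + 33 \cdot 161\right)} = \frac{1}{47449 + \left(15 + 25921 + 5313\right)} = \frac{1}{47449 + 31249} = \frac{1}{78698}$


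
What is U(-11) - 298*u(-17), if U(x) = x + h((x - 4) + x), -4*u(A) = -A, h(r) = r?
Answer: 2459/2 ≈ 1229.5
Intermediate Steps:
u(A) = A/4 (u(A) = -(-1)*A/4 = A/4)
U(x) = -4 + 3*x (U(x) = x + ((x - 4) + x) = x + ((-4 + x) + x) = x + (-4 + 2*x) = -4 + 3*x)
U(-11) - 298*u(-17) = (-4 + 3*(-11)) - 149*(-17)/2 = (-4 - 33) - 298*(-17/4) = -37 + 2533/2 = 2459/2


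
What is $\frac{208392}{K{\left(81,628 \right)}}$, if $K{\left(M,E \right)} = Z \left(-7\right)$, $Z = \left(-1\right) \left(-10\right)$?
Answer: $- \frac{104196}{35} \approx -2977.0$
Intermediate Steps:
$Z = 10$
$K{\left(M,E \right)} = -70$ ($K{\left(M,E \right)} = 10 \left(-7\right) = -70$)
$\frac{208392}{K{\left(81,628 \right)}} = \frac{208392}{-70} = 208392 \left(- \frac{1}{70}\right) = - \frac{104196}{35}$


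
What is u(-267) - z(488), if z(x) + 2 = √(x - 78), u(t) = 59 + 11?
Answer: 72 - √410 ≈ 51.752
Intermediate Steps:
u(t) = 70
z(x) = -2 + √(-78 + x) (z(x) = -2 + √(x - 78) = -2 + √(-78 + x))
u(-267) - z(488) = 70 - (-2 + √(-78 + 488)) = 70 - (-2 + √410) = 70 + (2 - √410) = 72 - √410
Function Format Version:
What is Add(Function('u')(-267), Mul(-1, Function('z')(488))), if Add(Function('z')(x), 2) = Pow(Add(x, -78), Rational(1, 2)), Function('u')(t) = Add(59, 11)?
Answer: Add(72, Mul(-1, Pow(410, Rational(1, 2)))) ≈ 51.752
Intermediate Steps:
Function('u')(t) = 70
Function('z')(x) = Add(-2, Pow(Add(-78, x), Rational(1, 2))) (Function('z')(x) = Add(-2, Pow(Add(x, -78), Rational(1, 2))) = Add(-2, Pow(Add(-78, x), Rational(1, 2))))
Add(Function('u')(-267), Mul(-1, Function('z')(488))) = Add(70, Mul(-1, Add(-2, Pow(Add(-78, 488), Rational(1, 2))))) = Add(70, Mul(-1, Add(-2, Pow(410, Rational(1, 2))))) = Add(70, Add(2, Mul(-1, Pow(410, Rational(1, 2))))) = Add(72, Mul(-1, Pow(410, Rational(1, 2))))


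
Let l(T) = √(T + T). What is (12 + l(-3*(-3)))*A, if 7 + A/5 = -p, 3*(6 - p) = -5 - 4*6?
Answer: -1360 - 340*√2 ≈ -1840.8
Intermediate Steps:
l(T) = √2*√T (l(T) = √(2*T) = √2*√T)
p = 47/3 (p = 6 - (-5 - 4*6)/3 = 6 - (-5 - 24)/3 = 6 - ⅓*(-29) = 6 + 29/3 = 47/3 ≈ 15.667)
A = -340/3 (A = -35 + 5*(-1*47/3) = -35 + 5*(-47/3) = -35 - 235/3 = -340/3 ≈ -113.33)
(12 + l(-3*(-3)))*A = (12 + √2*√(-3*(-3)))*(-340/3) = (12 + √2*√9)*(-340/3) = (12 + √2*3)*(-340/3) = (12 + 3*√2)*(-340/3) = -1360 - 340*√2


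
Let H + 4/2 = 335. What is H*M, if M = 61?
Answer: 20313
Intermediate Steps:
H = 333 (H = -2 + 335 = 333)
H*M = 333*61 = 20313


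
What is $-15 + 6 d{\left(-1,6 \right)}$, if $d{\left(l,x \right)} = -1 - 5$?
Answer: $-51$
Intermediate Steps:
$d{\left(l,x \right)} = -6$ ($d{\left(l,x \right)} = -1 - 5 = -6$)
$-15 + 6 d{\left(-1,6 \right)} = -15 + 6 \left(-6\right) = -15 - 36 = -51$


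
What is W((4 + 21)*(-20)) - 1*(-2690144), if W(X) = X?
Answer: 2689644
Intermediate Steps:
W((4 + 21)*(-20)) - 1*(-2690144) = (4 + 21)*(-20) - 1*(-2690144) = 25*(-20) + 2690144 = -500 + 2690144 = 2689644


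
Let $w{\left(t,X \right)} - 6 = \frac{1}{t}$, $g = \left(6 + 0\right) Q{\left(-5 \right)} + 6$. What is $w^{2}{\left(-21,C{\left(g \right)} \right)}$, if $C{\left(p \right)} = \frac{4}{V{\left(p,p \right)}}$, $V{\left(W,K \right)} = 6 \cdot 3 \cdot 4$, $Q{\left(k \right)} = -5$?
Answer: $\frac{15625}{441} \approx 35.431$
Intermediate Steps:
$g = -24$ ($g = \left(6 + 0\right) \left(-5\right) + 6 = 6 \left(-5\right) + 6 = -30 + 6 = -24$)
$V{\left(W,K \right)} = 72$ ($V{\left(W,K \right)} = 18 \cdot 4 = 72$)
$C{\left(p \right)} = \frac{1}{18}$ ($C{\left(p \right)} = \frac{4}{72} = 4 \cdot \frac{1}{72} = \frac{1}{18}$)
$w{\left(t,X \right)} = 6 + \frac{1}{t}$
$w^{2}{\left(-21,C{\left(g \right)} \right)} = \left(6 + \frac{1}{-21}\right)^{2} = \left(6 - \frac{1}{21}\right)^{2} = \left(\frac{125}{21}\right)^{2} = \frac{15625}{441}$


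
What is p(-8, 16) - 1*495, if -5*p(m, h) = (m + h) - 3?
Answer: -496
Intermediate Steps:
p(m, h) = 3/5 - h/5 - m/5 (p(m, h) = -((m + h) - 3)/5 = -((h + m) - 3)/5 = -(-3 + h + m)/5 = 3/5 - h/5 - m/5)
p(-8, 16) - 1*495 = (3/5 - 1/5*16 - 1/5*(-8)) - 1*495 = (3/5 - 16/5 + 8/5) - 495 = -1 - 495 = -496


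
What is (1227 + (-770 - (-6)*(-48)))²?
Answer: 28561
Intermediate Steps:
(1227 + (-770 - (-6)*(-48)))² = (1227 + (-770 - 1*288))² = (1227 + (-770 - 288))² = (1227 - 1058)² = 169² = 28561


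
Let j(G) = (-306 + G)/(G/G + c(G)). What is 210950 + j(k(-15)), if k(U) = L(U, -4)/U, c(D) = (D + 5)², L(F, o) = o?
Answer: 681966955/3233 ≈ 2.1094e+5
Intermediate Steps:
c(D) = (5 + D)²
k(U) = -4/U
j(G) = (-306 + G)/(1 + (5 + G)²) (j(G) = (-306 + G)/(G/G + (5 + G)²) = (-306 + G)/(1 + (5 + G)²))
210950 + j(k(-15)) = 210950 + (-306 - 4/(-15))/(1 + (5 - 4/(-15))²) = 210950 + (-306 - 4*(-1/15))/(1 + (5 - 4*(-1/15))²) = 210950 + (-306 + 4/15)/(1 + (5 + 4/15)²) = 210950 - 4586/15/(1 + (79/15)²) = 210950 - 4586/15/(1 + 6241/225) = 210950 - 4586/15/(6466/225) = 210950 + (225/6466)*(-4586/15) = 210950 - 34395/3233 = 681966955/3233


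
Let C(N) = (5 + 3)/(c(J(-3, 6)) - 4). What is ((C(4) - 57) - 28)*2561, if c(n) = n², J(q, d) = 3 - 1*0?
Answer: -1067937/5 ≈ -2.1359e+5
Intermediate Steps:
J(q, d) = 3 (J(q, d) = 3 + 0 = 3)
C(N) = 8/5 (C(N) = (5 + 3)/(3² - 4) = 8/(9 - 4) = 8/5)
((C(4) - 57) - 28)*2561 = ((8/5 - 57) - 28)*2561 = (-277/5 - 28)*2561 = -417/5*2561 = -1067937/5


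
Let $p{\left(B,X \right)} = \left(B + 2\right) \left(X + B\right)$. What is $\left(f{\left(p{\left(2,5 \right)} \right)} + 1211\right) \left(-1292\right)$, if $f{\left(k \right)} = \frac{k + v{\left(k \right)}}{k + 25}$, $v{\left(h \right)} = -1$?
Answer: $- \frac{82959320}{53} \approx -1.5653 \cdot 10^{6}$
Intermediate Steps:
$p{\left(B,X \right)} = \left(2 + B\right) \left(B + X\right)$
$f{\left(k \right)} = \frac{-1 + k}{25 + k}$ ($f{\left(k \right)} = \frac{k - 1}{k + 25} = \frac{-1 + k}{25 + k}$)
$\left(f{\left(p{\left(2,5 \right)} \right)} + 1211\right) \left(-1292\right) = \left(\frac{-1 + \left(2^{2} + 2 \cdot 2 + 2 \cdot 5 + 2 \cdot 5\right)}{25 + \left(2^{2} + 2 \cdot 2 + 2 \cdot 5 + 2 \cdot 5\right)} + 1211\right) \left(-1292\right) = \left(\frac{-1 + \left(4 + 4 + 10 + 10\right)}{25 + \left(4 + 4 + 10 + 10\right)} + 1211\right) \left(-1292\right) = \left(\frac{-1 + 28}{25 + 28} + 1211\right) \left(-1292\right) = \left(\frac{1}{53} \cdot 27 + 1211\right) \left(-1292\right) = \left(\frac{27}{53} + 1211\right) \left(-1292\right) = \frac{64210}{53} \left(-1292\right) = - \frac{82959320}{53}$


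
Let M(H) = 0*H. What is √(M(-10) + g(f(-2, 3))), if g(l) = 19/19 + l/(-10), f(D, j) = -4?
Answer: √35/5 ≈ 1.1832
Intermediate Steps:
g(l) = 1 - l/10 (g(l) = 19*(1/19) + l*(-⅒) = 1 - l/10)
M(H) = 0
√(M(-10) + g(f(-2, 3))) = √(0 + (1 - ⅒*(-4))) = √(0 + (1 + ⅖)) = √(0 + 7/5) = √(7/5) = √35/5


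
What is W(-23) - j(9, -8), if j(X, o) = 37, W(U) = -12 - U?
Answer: -26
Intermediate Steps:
W(-23) - j(9, -8) = (-12 - 1*(-23)) - 1*37 = (-12 + 23) - 37 = 11 - 37 = -26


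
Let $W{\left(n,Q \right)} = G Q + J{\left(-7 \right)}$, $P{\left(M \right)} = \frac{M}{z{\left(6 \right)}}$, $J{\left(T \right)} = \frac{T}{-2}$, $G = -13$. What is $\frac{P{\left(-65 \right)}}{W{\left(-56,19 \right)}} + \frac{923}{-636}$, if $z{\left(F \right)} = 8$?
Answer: $- \frac{219583}{154866} \approx -1.4179$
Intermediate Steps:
$J{\left(T \right)} = - \frac{T}{2}$ ($J{\left(T \right)} = T \left(- \frac{1}{2}\right) = - \frac{T}{2}$)
$P{\left(M \right)} = \frac{M}{8}$
$W{\left(n,Q \right)} = \frac{7}{2} - 13 Q$ ($W{\left(n,Q \right)} = - 13 Q - - \frac{7}{2} = - 13 Q + \frac{7}{2} = \frac{7}{2} - 13 Q$)
$\frac{P{\left(-65 \right)}}{W{\left(-56,19 \right)}} + \frac{923}{-636} = \frac{\frac{1}{8} \left(-65\right)}{\frac{7}{2} - 247} + \frac{923}{-636} = - \frac{65}{8 \left(\frac{7}{2} - 247\right)} + 923 \left(- \frac{1}{636}\right) = - \frac{65}{8 \left(- \frac{487}{2}\right)} - \frac{923}{636} = \left(- \frac{65}{8}\right) \left(- \frac{2}{487}\right) - \frac{923}{636} = \frac{65}{1948} - \frac{923}{636} = - \frac{219583}{154866}$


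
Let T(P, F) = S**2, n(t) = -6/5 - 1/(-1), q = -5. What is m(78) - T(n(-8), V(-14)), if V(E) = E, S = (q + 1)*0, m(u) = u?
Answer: 78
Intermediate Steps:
S = 0 (S = (-5 + 1)*0 = -4*0 = 0)
n(t) = -1/5 (n(t) = -6*1/5 - 1*(-1) = -6/5 + 1 = -1/5)
T(P, F) = 0 (T(P, F) = 0**2 = 0)
m(78) - T(n(-8), V(-14)) = 78 - 1*0 = 78 + 0 = 78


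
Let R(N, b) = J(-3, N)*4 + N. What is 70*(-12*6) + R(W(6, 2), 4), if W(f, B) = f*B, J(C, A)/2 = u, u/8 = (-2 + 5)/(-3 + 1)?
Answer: -5124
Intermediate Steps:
u = -12 (u = 8*((-2 + 5)/(-3 + 1)) = 8*(3/(-2)) = 8*(3*(-½)) = 8*(-3/2) = -12)
J(C, A) = -24 (J(C, A) = 2*(-12) = -24)
W(f, B) = B*f
R(N, b) = -96 + N (R(N, b) = -24*4 + N = -96 + N)
70*(-12*6) + R(W(6, 2), 4) = 70*(-12*6) + (-96 + 2*6) = 70*(-72) + (-96 + 12) = -5040 - 84 = -5124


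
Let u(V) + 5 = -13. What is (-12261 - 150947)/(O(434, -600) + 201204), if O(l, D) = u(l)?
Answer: -81604/100593 ≈ -0.81123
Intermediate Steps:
u(V) = -18 (u(V) = -5 - 13 = -18)
O(l, D) = -18
(-12261 - 150947)/(O(434, -600) + 201204) = (-12261 - 150947)/(-18 + 201204) = -163208/201186 = -163208*1/201186 = -81604/100593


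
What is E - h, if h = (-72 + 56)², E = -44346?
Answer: -44602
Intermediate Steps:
h = 256 (h = (-16)² = 256)
E - h = -44346 - 1*256 = -44346 - 256 = -44602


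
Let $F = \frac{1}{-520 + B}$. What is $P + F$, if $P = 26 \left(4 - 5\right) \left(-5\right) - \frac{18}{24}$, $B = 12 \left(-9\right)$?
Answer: $\frac{20292}{157} \approx 129.25$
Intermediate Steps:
$B = -108$
$F = - \frac{1}{628}$ ($F = \frac{1}{-520 - 108} = \frac{1}{-628} = - \frac{1}{628} \approx -0.0015924$)
$P = \frac{517}{4}$ ($P = 26 \left(\left(-1\right) \left(-5\right)\right) - \frac{3}{4} = 26 \cdot 5 - \frac{3}{4} = 130 - \frac{3}{4} = \frac{517}{4} \approx 129.25$)
$P + F = \frac{517}{4} - \frac{1}{628} = \frac{20292}{157}$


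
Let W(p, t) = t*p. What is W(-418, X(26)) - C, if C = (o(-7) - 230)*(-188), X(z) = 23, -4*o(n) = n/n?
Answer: -52901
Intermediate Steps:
o(n) = -¼ (o(n) = -n/(4*n) = -¼*1 = -¼)
C = 43287 (C = (-¼ - 230)*(-188) = -921/4*(-188) = 43287)
W(p, t) = p*t
W(-418, X(26)) - C = -418*23 - 1*43287 = -9614 - 43287 = -52901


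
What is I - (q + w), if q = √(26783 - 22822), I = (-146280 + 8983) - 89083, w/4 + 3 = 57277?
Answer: -455476 - √3961 ≈ -4.5554e+5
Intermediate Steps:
w = 229096 (w = -12 + 4*57277 = -12 + 229108 = 229096)
I = -226380 (I = -137297 - 89083 = -226380)
q = √3961 ≈ 62.936
I - (q + w) = -226380 - (√3961 + 229096) = -226380 - (229096 + √3961) = -226380 + (-229096 - √3961) = -455476 - √3961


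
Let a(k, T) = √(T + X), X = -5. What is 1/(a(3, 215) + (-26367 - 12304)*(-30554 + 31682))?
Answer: -7270148/317130311651389 - √210/1902781869908334 ≈ -2.2925e-8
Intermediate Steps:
a(k, T) = √(-5 + T) (a(k, T) = √(T - 5) = √(-5 + T))
1/(a(3, 215) + (-26367 - 12304)*(-30554 + 31682)) = 1/(√(-5 + 215) + (-26367 - 12304)*(-30554 + 31682)) = 1/(√210 - 38671*1128) = 1/(√210 - 43620888) = 1/(-43620888 + √210)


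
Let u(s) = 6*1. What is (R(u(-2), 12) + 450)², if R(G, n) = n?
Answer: 213444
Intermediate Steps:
u(s) = 6
(R(u(-2), 12) + 450)² = (12 + 450)² = 462² = 213444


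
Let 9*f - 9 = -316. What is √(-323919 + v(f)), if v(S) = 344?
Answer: 215*I*√7 ≈ 568.84*I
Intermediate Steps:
f = -307/9 (f = 1 + (⅑)*(-316) = 1 - 316/9 = -307/9 ≈ -34.111)
√(-323919 + v(f)) = √(-323919 + 344) = √(-323575) = 215*I*√7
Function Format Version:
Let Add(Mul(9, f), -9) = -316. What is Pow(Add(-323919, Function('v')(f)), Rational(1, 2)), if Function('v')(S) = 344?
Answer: Mul(215, I, Pow(7, Rational(1, 2))) ≈ Mul(568.84, I)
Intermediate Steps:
f = Rational(-307, 9) (f = Add(1, Mul(Rational(1, 9), -316)) = Add(1, Rational(-316, 9)) = Rational(-307, 9) ≈ -34.111)
Pow(Add(-323919, Function('v')(f)), Rational(1, 2)) = Pow(Add(-323919, 344), Rational(1, 2)) = Pow(-323575, Rational(1, 2)) = Mul(215, I, Pow(7, Rational(1, 2)))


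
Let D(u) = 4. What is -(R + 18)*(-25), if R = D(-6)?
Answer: 550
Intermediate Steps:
R = 4
-(R + 18)*(-25) = -(4 + 18)*(-25) = -22*(-25) = -1*(-550) = 550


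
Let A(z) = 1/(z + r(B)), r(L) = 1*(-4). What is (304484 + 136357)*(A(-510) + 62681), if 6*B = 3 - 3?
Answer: 14203029885753/514 ≈ 2.7632e+10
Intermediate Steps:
B = 0 (B = (3 - 3)/6 = (1/6)*0 = 0)
r(L) = -4
A(z) = 1/(-4 + z) (A(z) = 1/(z - 4) = 1/(-4 + z))
(304484 + 136357)*(A(-510) + 62681) = (304484 + 136357)*(1/(-4 - 510) + 62681) = 440841*(1/(-514) + 62681) = 440841*(-1/514 + 62681) = 440841*(32218033/514) = 14203029885753/514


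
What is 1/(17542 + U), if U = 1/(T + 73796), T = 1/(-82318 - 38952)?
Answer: 8949240919/156987584322368 ≈ 5.7006e-5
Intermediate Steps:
T = -1/121270 (T = 1/(-121270) = -1/121270 ≈ -8.2461e-6)
U = 121270/8949240919 (U = 1/(-1/121270 + 73796) = 1/(8949240919/121270) = 121270/8949240919 ≈ 1.3551e-5)
1/(17542 + U) = 1/(17542 + 121270/8949240919) = 1/(156987584322368/8949240919) = 8949240919/156987584322368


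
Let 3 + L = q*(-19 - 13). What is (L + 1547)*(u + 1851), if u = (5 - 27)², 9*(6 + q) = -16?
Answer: 37677560/9 ≈ 4.1864e+6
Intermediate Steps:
q = -70/9 (q = -6 + (⅑)*(-16) = -6 - 16/9 = -70/9 ≈ -7.7778)
L = 2213/9 (L = -3 - 70*(-19 - 13)/9 = -3 - 70/9*(-32) = -3 + 2240/9 = 2213/9 ≈ 245.89)
u = 484 (u = (-22)² = 484)
(L + 1547)*(u + 1851) = (2213/9 + 1547)*(484 + 1851) = (16136/9)*2335 = 37677560/9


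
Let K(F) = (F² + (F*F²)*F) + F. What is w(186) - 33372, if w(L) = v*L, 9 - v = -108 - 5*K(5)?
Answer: 597540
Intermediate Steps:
K(F) = F + F² + F⁴ (K(F) = (F² + F³*F) + F = (F² + F⁴) + F = F + F² + F⁴)
v = 3392 (v = 9 - (-108 - 5*5*(1 + 5 + 5³)) = 9 - (-108 - 5*5*(1 + 5 + 125)) = 9 - (-108 - 5*5*131) = 9 - (-108 - 5*655) = 9 - (-108 - 1*3275) = 9 - (-108 - 3275) = 9 - 1*(-3383) = 9 + 3383 = 3392)
w(L) = 3392*L
w(186) - 33372 = 3392*186 - 33372 = 630912 - 33372 = 597540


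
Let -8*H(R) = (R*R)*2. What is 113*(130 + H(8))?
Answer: 12882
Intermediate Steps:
H(R) = -R²/4 (H(R) = -R*R*2/8 = -R²*2/8 = -R²/4)
113*(130 + H(8)) = 113*(130 - ¼*8²) = 113*(130 - ¼*64) = 113*(130 - 16) = 113*114 = 12882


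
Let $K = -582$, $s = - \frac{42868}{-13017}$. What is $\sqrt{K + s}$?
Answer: $\frac{i \sqrt{98057399442}}{13017} \approx 24.056 i$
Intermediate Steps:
$s = \frac{42868}{13017}$ ($s = \left(-42868\right) \left(- \frac{1}{13017}\right) = \frac{42868}{13017} \approx 3.2932$)
$\sqrt{K + s} = \sqrt{-582 + \frac{42868}{13017}} = \sqrt{- \frac{7533026}{13017}} = \frac{i \sqrt{98057399442}}{13017}$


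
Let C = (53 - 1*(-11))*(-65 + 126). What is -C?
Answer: -3904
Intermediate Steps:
C = 3904 (C = (53 + 11)*61 = 64*61 = 3904)
-C = -1*3904 = -3904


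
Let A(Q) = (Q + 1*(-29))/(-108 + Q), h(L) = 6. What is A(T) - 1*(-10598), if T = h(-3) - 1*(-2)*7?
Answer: 932633/88 ≈ 10598.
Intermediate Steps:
T = 20 (T = 6 - 1*(-2)*7 = 6 + 2*7 = 6 + 14 = 20)
A(Q) = (-29 + Q)/(-108 + Q) (A(Q) = (Q - 29)/(-108 + Q) = (-29 + Q)/(-108 + Q))
A(T) - 1*(-10598) = (-29 + 20)/(-108 + 20) - 1*(-10598) = -9/(-88) + 10598 = -1/88*(-9) + 10598 = 9/88 + 10598 = 932633/88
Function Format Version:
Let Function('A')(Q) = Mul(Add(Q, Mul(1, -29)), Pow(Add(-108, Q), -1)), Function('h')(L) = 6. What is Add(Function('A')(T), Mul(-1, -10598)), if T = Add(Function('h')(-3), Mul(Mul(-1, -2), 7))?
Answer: Rational(932633, 88) ≈ 10598.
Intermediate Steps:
T = 20 (T = Add(6, Mul(Mul(-1, -2), 7)) = Add(6, Mul(2, 7)) = Add(6, 14) = 20)
Function('A')(Q) = Mul(Pow(Add(-108, Q), -1), Add(-29, Q)) (Function('A')(Q) = Mul(Add(Q, -29), Pow(Add(-108, Q), -1)) = Mul(Add(-29, Q), Pow(Add(-108, Q), -1)) = Mul(Pow(Add(-108, Q), -1), Add(-29, Q)))
Add(Function('A')(T), Mul(-1, -10598)) = Add(Mul(Pow(Add(-108, 20), -1), Add(-29, 20)), Mul(-1, -10598)) = Add(Mul(Pow(-88, -1), -9), 10598) = Add(Mul(Rational(-1, 88), -9), 10598) = Add(Rational(9, 88), 10598) = Rational(932633, 88)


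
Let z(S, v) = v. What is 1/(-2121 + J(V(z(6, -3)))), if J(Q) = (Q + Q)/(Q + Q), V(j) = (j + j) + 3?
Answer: -1/2120 ≈ -0.00047170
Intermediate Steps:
V(j) = 3 + 2*j (V(j) = 2*j + 3 = 3 + 2*j)
J(Q) = 1 (J(Q) = (2*Q)/((2*Q)) = (2*Q)*(1/(2*Q)) = 1)
1/(-2121 + J(V(z(6, -3)))) = 1/(-2121 + 1) = 1/(-2120) = -1/2120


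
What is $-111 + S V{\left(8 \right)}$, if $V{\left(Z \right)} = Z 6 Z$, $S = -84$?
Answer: $-32367$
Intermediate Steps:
$V{\left(Z \right)} = 6 Z^{2}$ ($V{\left(Z \right)} = 6 Z Z = 6 Z^{2}$)
$-111 + S V{\left(8 \right)} = -111 - 84 \cdot 6 \cdot 8^{2} = -111 - 84 \cdot 6 \cdot 64 = -111 - 32256 = -32367$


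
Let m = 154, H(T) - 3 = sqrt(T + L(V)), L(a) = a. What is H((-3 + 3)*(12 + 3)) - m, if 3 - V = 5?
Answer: -151 + I*sqrt(2) ≈ -151.0 + 1.4142*I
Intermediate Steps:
V = -2 (V = 3 - 1*5 = 3 - 5 = -2)
H(T) = 3 + sqrt(-2 + T) (H(T) = 3 + sqrt(T - 2) = 3 + sqrt(-2 + T))
H((-3 + 3)*(12 + 3)) - m = (3 + sqrt(-2 + (-3 + 3)*(12 + 3))) - 1*154 = (3 + sqrt(-2 + 0*15)) - 154 = (3 + sqrt(-2 + 0)) - 154 = (3 + sqrt(-2)) - 154 = (3 + I*sqrt(2)) - 154 = -151 + I*sqrt(2)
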